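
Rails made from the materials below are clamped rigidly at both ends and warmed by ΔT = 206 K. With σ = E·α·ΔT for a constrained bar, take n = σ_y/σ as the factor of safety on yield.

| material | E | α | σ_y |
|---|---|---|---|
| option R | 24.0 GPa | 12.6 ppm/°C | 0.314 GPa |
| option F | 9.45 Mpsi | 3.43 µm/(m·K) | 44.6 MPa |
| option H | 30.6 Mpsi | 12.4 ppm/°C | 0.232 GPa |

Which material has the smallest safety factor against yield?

option H

Per material, after unit conversion:
  option R: E = 24.00, α = 12.6, σ_y = 314.0 → σ = 62.3 MPa, n = 5.04
  option F: E = 65.16, α = 3.43, σ_y = 44.60 → σ = 46.0 MPa, n = 0.969
  option H: E = 211.0, α = 12.4, σ_y = 232.0 → σ = 539 MPa, n = 0.430
Option H has the lowest safety factor, n = 0.430.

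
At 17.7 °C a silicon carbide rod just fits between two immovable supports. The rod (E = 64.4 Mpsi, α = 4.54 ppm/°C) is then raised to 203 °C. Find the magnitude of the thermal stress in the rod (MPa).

374 MPa

E = 64.4 Mpsi = 444.0 GPa.
ΔT = 185.3 K. Constrained thermal stress σ = E·α·ΔT = 444.0×10³ MPa × 4.54×10⁻⁶ × 185.3 = 374 MPa (compressive).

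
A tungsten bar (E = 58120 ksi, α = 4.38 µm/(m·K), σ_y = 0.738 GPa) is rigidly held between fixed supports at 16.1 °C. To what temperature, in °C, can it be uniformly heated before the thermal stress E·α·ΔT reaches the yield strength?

437 °C

E = 58120 ksi = 400.7 GPa.
σ_y = 0.738 GPa = 738.0 MPa.
E·α·ΔT = 738.0 MPa ⇒ ΔT = 738.0 / (400.7×10³ × 4.38×10⁻⁶) = 420.5 K.
T = 16.1 + 420.5 = 436.6 °C.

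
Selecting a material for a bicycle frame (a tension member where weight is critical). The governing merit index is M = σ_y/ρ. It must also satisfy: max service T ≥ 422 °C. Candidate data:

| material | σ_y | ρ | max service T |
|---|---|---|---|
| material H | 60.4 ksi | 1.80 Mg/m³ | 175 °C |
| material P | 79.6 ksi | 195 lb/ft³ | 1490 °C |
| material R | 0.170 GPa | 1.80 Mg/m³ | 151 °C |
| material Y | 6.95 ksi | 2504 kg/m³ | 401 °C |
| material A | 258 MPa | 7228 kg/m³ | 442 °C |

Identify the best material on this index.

Screen on constraints: max service T ≥ 422 °C. Survivors: material P, material A.
Normalizing units and computing the index:
  material P: σ_y = 548.8 MPa, ρ = 3124 kg/m³
  material A: σ_y = 258.0 MPa, ρ = 7228 kg/m³
  material P: M = 176 kN·m/kg
  material A: M = 35.7 kN·m/kg
The maximum is for material P.

material P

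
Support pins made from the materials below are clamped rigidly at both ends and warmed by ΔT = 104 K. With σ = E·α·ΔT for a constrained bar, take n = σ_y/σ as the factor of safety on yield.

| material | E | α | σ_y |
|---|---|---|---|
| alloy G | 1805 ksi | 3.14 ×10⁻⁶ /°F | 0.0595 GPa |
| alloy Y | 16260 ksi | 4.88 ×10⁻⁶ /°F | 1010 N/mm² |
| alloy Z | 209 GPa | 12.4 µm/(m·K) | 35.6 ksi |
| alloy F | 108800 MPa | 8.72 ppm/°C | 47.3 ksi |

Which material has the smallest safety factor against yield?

alloy Z

Per material, after unit conversion:
  alloy G: E = 12.45, α = 5.65, σ_y = 59.50 → σ = 7.32 MPa, n = 8.13
  alloy Y: E = 112.1, α = 8.78, σ_y = 1010 → σ = 102 MPa, n = 9.86
  alloy Z: E = 209.0, α = 12.4, σ_y = 245.5 → σ = 270 MPa, n = 0.911
  alloy F: E = 108.8, α = 8.72, σ_y = 326.1 → σ = 98.7 MPa, n = 3.31
The minimum is alloy Z at n = 0.911.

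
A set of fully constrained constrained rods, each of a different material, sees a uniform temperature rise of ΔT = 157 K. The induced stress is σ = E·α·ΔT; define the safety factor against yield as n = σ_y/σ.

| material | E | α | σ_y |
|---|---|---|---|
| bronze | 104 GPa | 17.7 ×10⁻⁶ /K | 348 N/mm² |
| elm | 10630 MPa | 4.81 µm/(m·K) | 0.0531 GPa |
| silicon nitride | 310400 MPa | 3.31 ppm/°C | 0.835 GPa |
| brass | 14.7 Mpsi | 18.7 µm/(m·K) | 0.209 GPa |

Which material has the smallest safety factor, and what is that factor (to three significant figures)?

brass, n = 0.702

Converting E to GPa, α to ×10⁻⁶/K, σ_y to MPa, then σ and n for each:
  bronze: E = 104.0, α = 17.7, σ_y = 348.0 → σ = 289 MPa, n = 1.20
  elm: E = 10.63, α = 4.81, σ_y = 53.10 → σ = 8.03 MPa, n = 6.61
  silicon nitride: E = 310.4, α = 3.31, σ_y = 835.0 → σ = 161 MPa, n = 5.18
  brass: E = 101.4, α = 18.7, σ_y = 209.0 → σ = 298 MPa, n = 0.702
The minimum is brass at n = 0.702.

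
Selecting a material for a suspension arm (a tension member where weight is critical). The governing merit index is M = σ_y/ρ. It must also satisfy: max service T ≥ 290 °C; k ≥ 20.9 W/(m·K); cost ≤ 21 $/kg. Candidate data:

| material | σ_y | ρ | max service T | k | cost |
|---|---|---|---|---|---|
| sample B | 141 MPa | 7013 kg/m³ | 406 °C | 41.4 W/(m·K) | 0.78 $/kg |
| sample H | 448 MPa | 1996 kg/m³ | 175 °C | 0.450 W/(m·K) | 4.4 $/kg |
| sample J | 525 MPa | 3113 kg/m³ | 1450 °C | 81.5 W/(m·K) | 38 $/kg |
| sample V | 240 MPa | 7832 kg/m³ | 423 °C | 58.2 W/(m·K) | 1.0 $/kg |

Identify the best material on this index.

Screen on constraints: max service T ≥ 290 °C; k ≥ 20.9 W/(m·K); cost ≤ 21 $/kg. Survivors: sample B, sample V.
Computing M directly (units already consistent):
  sample V: M = 30.6 kN·m/kg
  sample B: M = 20.1 kN·m/kg
Sample V ranks first.

sample V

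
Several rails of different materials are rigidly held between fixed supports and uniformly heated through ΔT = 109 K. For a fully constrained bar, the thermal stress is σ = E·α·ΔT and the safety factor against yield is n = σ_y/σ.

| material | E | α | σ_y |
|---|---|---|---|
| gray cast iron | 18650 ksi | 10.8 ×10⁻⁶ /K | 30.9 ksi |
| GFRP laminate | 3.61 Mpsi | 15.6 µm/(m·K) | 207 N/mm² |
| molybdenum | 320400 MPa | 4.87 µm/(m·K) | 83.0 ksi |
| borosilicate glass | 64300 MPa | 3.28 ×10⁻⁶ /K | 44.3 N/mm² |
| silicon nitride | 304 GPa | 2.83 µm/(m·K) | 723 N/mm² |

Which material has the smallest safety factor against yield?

gray cast iron

Per material, after unit conversion:
  gray cast iron: E = 128.6, α = 10.8, σ_y = 213.0 → σ = 151 MPa, n = 1.41
  GFRP laminate: E = 24.89, α = 15.6, σ_y = 207.0 → σ = 42.3 MPa, n = 4.89
  molybdenum: E = 320.4, α = 4.87, σ_y = 572.3 → σ = 170 MPa, n = 3.36
  borosilicate glass: E = 64.30, α = 3.28, σ_y = 44.30 → σ = 23.0 MPa, n = 1.93
  silicon nitride: E = 304.0, α = 2.83, σ_y = 723.0 → σ = 93.8 MPa, n = 7.71
The minimum is gray cast iron at n = 1.41.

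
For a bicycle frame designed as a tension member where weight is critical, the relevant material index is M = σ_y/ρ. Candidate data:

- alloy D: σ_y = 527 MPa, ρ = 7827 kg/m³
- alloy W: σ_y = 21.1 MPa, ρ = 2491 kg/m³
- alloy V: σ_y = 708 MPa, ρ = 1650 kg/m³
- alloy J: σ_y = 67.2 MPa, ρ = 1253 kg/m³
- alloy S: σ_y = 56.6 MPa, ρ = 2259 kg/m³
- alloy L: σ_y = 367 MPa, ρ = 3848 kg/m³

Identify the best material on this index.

alloy V

Computing M directly (units already consistent):
  alloy V: M = 429 kN·m/kg
  alloy L: M = 95.4 kN·m/kg
  alloy D: M = 67.3 kN·m/kg
  alloy J: M = 53.6 kN·m/kg
  alloy S: M = 25.1 kN·m/kg
  alloy W: M = 8.47 kN·m/kg
Alloy V ranks first.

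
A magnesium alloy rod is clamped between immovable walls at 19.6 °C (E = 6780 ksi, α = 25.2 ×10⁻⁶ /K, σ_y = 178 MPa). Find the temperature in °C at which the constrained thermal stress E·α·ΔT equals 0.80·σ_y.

E = 6780 ksi = 46.75 GPa.
E·α·ΔT = 142.4 MPa ⇒ ΔT = 142.4 / (46.75×10³ × 25.2×10⁻⁶) = 120.9 K.
T = 19.6 + 120.9 = 140.5 °C.

140 °C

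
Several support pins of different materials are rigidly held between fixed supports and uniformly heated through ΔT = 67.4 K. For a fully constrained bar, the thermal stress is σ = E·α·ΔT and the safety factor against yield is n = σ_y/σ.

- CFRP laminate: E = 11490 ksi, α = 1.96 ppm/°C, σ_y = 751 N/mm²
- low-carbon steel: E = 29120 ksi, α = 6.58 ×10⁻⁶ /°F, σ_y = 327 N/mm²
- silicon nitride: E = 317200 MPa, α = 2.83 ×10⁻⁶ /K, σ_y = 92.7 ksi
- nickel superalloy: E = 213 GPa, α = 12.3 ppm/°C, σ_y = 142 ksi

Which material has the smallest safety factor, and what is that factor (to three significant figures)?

With everything in SI (GPa, ×10⁻⁶/K, MPa):
  CFRP laminate: E = 79.22, α = 1.96, σ_y = 751.0 → σ = 10.5 MPa, n = 71.8
  low-carbon steel: E = 200.8, α = 11.8, σ_y = 327.0 → σ = 160 MPa, n = 2.04
  silicon nitride: E = 317.2, α = 2.83, σ_y = 639.1 → σ = 60.5 MPa, n = 10.6
  nickel superalloy: E = 213.0, α = 12.3, σ_y = 979.1 → σ = 177 MPa, n = 5.54
The minimum is low-carbon steel at n = 2.04.

low-carbon steel, n = 2.04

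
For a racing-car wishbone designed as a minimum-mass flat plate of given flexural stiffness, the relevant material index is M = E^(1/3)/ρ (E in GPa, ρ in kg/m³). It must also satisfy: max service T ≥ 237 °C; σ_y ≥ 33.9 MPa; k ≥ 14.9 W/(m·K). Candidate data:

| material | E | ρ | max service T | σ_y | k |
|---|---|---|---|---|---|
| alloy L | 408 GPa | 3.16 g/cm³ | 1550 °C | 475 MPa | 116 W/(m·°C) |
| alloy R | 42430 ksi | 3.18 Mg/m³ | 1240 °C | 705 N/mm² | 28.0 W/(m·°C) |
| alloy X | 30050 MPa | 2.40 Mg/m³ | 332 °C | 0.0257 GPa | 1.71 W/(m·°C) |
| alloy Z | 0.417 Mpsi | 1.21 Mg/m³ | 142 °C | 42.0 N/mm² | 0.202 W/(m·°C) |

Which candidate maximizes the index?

Screen on constraints: max service T ≥ 237 °C; σ_y ≥ 33.9 MPa; k ≥ 14.9 W/(m·K). Survivors: alloy L, alloy R.
In SI units:
  alloy L: E = 408.0 GPa, ρ = 3160 kg/m³
  alloy R: E = 292.5 GPa, ρ = 3180 kg/m³
  alloy L: M = 2.35×10⁻³
  alloy R: M = 2.09×10⁻³
The maximum is for alloy L.

alloy L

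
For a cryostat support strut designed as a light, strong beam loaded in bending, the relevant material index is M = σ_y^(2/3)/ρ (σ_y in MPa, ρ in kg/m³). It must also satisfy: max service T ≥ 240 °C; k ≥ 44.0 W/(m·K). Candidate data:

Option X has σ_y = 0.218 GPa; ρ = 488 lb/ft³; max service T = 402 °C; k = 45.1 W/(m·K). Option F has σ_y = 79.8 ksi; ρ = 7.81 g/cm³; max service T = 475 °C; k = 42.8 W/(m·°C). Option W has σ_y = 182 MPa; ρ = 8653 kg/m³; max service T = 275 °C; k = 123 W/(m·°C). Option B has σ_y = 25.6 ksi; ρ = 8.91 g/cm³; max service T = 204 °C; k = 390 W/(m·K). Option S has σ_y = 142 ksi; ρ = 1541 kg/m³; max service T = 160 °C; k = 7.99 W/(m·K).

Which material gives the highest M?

option X

Screen on constraints: max service T ≥ 240 °C; k ≥ 44.0 W/(m·K). Survivors: option X, option W.
After converting to SI:
  option X: σ_y = 218.0 MPa, ρ = 7817 kg/m³
  option W: σ_y = 182.0 MPa, ρ = 8653 kg/m³
  option X: M = 4.63×10⁻³
  option W: M = 3.71×10⁻³
Option X ranks first.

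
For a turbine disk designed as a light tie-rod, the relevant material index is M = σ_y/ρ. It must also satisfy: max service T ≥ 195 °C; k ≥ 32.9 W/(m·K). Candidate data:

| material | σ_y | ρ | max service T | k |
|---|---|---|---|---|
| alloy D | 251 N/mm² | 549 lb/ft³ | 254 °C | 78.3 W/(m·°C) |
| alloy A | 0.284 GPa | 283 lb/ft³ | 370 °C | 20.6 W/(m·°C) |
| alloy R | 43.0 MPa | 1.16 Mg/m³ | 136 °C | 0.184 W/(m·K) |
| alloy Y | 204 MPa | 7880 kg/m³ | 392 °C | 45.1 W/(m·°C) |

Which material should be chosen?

alloy D

Screen on constraints: max service T ≥ 195 °C; k ≥ 32.9 W/(m·K). Survivors: alloy D, alloy Y.
Putting every candidate on a common basis:
  alloy D: σ_y = 251.0 MPa, ρ = 8794 kg/m³
  alloy Y: σ_y = 204.0 MPa, ρ = 7880 kg/m³
  alloy D: M = 28.5 kN·m/kg
  alloy Y: M = 25.9 kN·m/kg
Highest index: alloy D.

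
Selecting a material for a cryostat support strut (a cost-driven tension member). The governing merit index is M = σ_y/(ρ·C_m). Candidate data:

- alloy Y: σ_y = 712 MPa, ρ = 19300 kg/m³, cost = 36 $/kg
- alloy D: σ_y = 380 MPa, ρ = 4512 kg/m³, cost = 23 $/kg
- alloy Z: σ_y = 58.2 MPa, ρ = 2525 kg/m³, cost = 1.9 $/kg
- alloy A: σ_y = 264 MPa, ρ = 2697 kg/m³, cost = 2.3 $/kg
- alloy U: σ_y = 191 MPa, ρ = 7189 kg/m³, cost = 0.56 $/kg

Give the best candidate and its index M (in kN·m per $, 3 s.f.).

Computing M directly (units already consistent):
  alloy U: M = 47.4 kN·m per $
  alloy A: M = 42.6 kN·m per $
  alloy Z: M = 12.1 kN·m per $
  alloy D: M = 3.66 kN·m per $
  alloy Y: M = 1.02 kN·m per $
Alloy U ranks first.

alloy U, M = 47.4 kN·m per $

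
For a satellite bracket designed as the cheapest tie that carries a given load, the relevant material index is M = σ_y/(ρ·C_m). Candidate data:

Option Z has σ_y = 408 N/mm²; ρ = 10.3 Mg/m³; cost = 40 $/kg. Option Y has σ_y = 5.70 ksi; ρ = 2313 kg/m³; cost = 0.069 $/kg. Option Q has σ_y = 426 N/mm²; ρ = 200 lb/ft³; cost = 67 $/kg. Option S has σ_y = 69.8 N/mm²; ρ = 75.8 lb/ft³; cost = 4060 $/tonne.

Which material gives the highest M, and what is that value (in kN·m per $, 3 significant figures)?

Normalizing units and computing the index:
  option Z: σ_y = 408.0 MPa, ρ = 10300 kg/m³, cost = 40.00 $/kg
  option Y: σ_y = 39.30 MPa, ρ = 2313 kg/m³, cost = 0.06900 $/kg
  option Q: σ_y = 426.0 MPa, ρ = 3204 kg/m³, cost = 67.00 $/kg
  option S: σ_y = 69.80 MPa, ρ = 1214 kg/m³, cost = 4.060 $/kg
  option Y: M = 246 kN·m per $
  option S: M = 14.2 kN·m per $
  option Q: M = 1.98 kN·m per $
  option Z: M = 0.990 kN·m per $
Option Y has the largest M.

option Y, M = 246 kN·m per $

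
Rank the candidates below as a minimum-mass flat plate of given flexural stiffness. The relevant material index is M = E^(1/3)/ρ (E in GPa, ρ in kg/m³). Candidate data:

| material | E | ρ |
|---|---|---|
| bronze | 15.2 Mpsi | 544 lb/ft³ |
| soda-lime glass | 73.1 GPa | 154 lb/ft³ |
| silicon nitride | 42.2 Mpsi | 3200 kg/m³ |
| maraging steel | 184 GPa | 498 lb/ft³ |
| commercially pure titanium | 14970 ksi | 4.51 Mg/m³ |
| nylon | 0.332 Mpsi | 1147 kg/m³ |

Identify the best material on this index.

silicon nitride

After converting to SI:
  bronze: E = 104.8 GPa, ρ = 8714 kg/m³
  soda-lime glass: E = 73.10 GPa, ρ = 2467 kg/m³
  silicon nitride: E = 291.0 GPa, ρ = 3200 kg/m³
  maraging steel: E = 184.0 GPa, ρ = 7977 kg/m³
  commercially pure titanium: E = 103.2 GPa, ρ = 4510 kg/m³
  nylon: E = 2.289 GPa, ρ = 1147 kg/m³
  silicon nitride: M = 2.07×10⁻³
  soda-lime glass: M = 1.69×10⁻³
  nylon: M = 1.15×10⁻³
  commercially pure titanium: M = 1.04×10⁻³
  maraging steel: M = 0.713×10⁻³
  bronze: M = 0.541×10⁻³
The maximum is for silicon nitride.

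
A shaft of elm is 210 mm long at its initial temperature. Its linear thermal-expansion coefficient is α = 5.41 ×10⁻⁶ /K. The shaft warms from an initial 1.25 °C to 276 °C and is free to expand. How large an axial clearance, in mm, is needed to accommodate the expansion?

ΔT = 276 − 1.25 = 274.8 K.
ΔL = α·L₀·ΔT = 5.41×10⁻⁶ × 210 mm × 274.8 K = 0.312 mm.

0.312 mm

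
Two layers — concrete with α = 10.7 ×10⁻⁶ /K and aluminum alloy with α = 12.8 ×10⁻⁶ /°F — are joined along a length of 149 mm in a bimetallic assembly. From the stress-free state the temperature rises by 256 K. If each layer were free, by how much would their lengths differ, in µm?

aluminum alloy: α = 12.8×10⁻⁶/°F × 9/5 = 23.0×10⁻⁶/K.
Δα = |10.7 − 23.0|×10⁻⁶/K = 12.3×10⁻⁶/K.
ΔL_mismatch = Δα·L·ΔT = 12.3×10⁻⁶ × 149.0 mm × 256.0 K = 471 µm.

471 µm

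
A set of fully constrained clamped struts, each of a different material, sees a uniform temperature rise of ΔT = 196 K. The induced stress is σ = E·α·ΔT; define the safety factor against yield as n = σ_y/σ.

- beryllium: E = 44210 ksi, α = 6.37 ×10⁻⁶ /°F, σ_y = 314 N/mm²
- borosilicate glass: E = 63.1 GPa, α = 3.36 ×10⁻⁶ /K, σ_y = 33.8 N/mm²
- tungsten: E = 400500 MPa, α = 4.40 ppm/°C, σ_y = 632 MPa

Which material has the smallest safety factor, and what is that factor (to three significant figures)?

beryllium, n = 0.458

Converting E to GPa, α to ×10⁻⁶/K, σ_y to MPa, then σ and n for each:
  beryllium: E = 304.8, α = 11.5, σ_y = 314.0 → σ = 685 MPa, n = 0.458
  borosilicate glass: E = 63.10, α = 3.36, σ_y = 33.80 → σ = 41.6 MPa, n = 0.813
  tungsten: E = 400.5, α = 4.40, σ_y = 632.0 → σ = 345 MPa, n = 1.83
Beryllium has the lowest safety factor, n = 0.458.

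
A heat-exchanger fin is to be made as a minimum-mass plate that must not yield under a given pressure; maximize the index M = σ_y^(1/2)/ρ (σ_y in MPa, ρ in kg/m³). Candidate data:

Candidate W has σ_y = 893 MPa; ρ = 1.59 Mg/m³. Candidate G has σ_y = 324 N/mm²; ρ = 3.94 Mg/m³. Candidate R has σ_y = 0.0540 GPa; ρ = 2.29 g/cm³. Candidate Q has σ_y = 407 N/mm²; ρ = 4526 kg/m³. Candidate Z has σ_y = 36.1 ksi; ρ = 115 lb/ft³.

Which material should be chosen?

candidate W

After converting to SI:
  candidate W: σ_y = 893.0 MPa, ρ = 1590 kg/m³
  candidate G: σ_y = 324.0 MPa, ρ = 3940 kg/m³
  candidate R: σ_y = 54.00 MPa, ρ = 2290 kg/m³
  candidate Q: σ_y = 407.0 MPa, ρ = 4526 kg/m³
  candidate Z: σ_y = 248.9 MPa, ρ = 1842 kg/m³
  candidate W: M = 18.8×10⁻³
  candidate Z: M = 8.56×10⁻³
  candidate G: M = 4.57×10⁻³
  candidate Q: M = 4.46×10⁻³
  candidate R: M = 3.21×10⁻³
Highest index: candidate W.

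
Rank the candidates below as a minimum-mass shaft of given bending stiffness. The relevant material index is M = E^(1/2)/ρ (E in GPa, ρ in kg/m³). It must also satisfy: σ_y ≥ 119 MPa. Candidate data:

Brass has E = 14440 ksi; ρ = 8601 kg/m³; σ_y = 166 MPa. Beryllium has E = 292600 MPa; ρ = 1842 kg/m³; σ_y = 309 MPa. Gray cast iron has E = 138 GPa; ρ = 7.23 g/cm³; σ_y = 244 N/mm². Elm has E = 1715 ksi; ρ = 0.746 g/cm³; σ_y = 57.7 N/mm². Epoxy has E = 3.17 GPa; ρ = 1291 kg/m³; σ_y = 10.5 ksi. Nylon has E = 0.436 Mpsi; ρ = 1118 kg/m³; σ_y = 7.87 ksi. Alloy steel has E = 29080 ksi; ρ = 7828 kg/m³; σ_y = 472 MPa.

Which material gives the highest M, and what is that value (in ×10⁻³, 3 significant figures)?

Screen on constraints: σ_y ≥ 119 MPa. Survivors: brass, beryllium, gray cast iron, alloy steel.
After converting to SI:
  brass: E = 99.56 GPa, ρ = 8601 kg/m³
  beryllium: E = 292.6 GPa, ρ = 1842 kg/m³
  gray cast iron: E = 138.0 GPa, ρ = 7230 kg/m³
  alloy steel: E = 200.5 GPa, ρ = 7828 kg/m³
  beryllium: M = 9.29×10⁻³
  alloy steel: M = 1.81×10⁻³
  gray cast iron: M = 1.62×10⁻³
  brass: M = 1.16×10⁻³
Beryllium has the largest M.

beryllium, M = 9.29×10⁻³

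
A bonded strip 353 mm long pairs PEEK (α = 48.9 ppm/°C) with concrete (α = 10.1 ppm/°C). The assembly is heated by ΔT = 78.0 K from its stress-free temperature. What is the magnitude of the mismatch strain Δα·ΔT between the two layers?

Δα = |48.9 − 10.1|×10⁻⁶/K = 38.8×10⁻⁶/K.
Mismatch strain = Δα·ΔT = 38.8×10⁻⁶ × 78.0 = 3.03×10⁻³.

3.03×10⁻³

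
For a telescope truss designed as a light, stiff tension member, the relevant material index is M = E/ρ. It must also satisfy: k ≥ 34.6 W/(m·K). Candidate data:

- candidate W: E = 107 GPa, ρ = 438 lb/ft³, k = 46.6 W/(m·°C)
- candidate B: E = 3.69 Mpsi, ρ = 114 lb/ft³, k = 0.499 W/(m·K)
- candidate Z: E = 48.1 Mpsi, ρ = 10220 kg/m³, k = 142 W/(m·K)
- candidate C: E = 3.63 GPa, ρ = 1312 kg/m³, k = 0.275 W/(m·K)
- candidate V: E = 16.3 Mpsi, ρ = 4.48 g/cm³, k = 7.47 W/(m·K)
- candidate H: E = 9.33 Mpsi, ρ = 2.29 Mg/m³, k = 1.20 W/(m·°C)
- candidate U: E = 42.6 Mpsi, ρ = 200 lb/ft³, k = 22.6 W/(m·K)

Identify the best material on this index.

Screen on constraints: k ≥ 34.6 W/(m·K). Survivors: candidate W, candidate Z.
In SI units:
  candidate W: E = 107.0 GPa, ρ = 7016 kg/m³
  candidate Z: E = 331.6 GPa, ρ = 10220 kg/m³
  candidate Z: M = 32.4 MN·m/kg
  candidate W: M = 15.3 MN·m/kg
Candidate Z ranks first.

candidate Z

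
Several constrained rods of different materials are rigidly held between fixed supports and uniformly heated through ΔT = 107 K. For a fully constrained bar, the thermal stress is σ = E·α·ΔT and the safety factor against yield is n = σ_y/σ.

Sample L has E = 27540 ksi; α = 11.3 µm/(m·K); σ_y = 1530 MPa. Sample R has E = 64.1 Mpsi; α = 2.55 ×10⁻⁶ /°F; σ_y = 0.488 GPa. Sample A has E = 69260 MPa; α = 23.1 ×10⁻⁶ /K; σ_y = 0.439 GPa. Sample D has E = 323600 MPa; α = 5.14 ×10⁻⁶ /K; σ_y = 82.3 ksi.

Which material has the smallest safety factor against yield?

sample R

Per material, after unit conversion:
  sample L: E = 189.9, α = 11.3, σ_y = 1530 → σ = 230 MPa, n = 6.66
  sample R: E = 442.0, α = 4.59, σ_y = 488.0 → σ = 217 MPa, n = 2.25
  sample A: E = 69.26, α = 23.1, σ_y = 439.0 → σ = 171 MPa, n = 2.56
  sample D: E = 323.6, α = 5.14, σ_y = 567.4 → σ = 178 MPa, n = 3.19
Smallest n: sample R with n = 2.25.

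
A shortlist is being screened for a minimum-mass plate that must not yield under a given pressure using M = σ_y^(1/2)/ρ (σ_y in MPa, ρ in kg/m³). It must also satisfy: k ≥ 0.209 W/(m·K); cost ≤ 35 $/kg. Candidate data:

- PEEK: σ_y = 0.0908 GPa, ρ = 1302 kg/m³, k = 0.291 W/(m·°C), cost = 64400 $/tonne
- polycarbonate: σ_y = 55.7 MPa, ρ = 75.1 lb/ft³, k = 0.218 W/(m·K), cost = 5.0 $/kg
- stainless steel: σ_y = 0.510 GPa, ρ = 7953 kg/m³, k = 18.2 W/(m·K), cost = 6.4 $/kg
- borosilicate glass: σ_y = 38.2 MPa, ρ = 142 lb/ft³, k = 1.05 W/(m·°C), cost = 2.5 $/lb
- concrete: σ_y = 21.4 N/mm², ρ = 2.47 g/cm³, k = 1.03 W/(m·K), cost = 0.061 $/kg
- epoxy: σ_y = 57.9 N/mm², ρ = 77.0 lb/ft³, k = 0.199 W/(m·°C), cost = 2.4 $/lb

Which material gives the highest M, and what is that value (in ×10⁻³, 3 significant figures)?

Screen on constraints: k ≥ 0.209 W/(m·K); cost ≤ 35 $/kg. Survivors: polycarbonate, stainless steel, borosilicate glass, concrete.
Normalizing units and computing the index:
  polycarbonate: σ_y = 55.70 MPa, ρ = 1203 kg/m³
  stainless steel: σ_y = 510.0 MPa, ρ = 7953 kg/m³
  borosilicate glass: σ_y = 38.20 MPa, ρ = 2275 kg/m³
  concrete: σ_y = 21.40 MPa, ρ = 2470 kg/m³
  polycarbonate: M = 6.20×10⁻³
  stainless steel: M = 2.84×10⁻³
  borosilicate glass: M = 2.72×10⁻³
  concrete: M = 1.87×10⁻³
The maximum is for polycarbonate.

polycarbonate, M = 6.20×10⁻³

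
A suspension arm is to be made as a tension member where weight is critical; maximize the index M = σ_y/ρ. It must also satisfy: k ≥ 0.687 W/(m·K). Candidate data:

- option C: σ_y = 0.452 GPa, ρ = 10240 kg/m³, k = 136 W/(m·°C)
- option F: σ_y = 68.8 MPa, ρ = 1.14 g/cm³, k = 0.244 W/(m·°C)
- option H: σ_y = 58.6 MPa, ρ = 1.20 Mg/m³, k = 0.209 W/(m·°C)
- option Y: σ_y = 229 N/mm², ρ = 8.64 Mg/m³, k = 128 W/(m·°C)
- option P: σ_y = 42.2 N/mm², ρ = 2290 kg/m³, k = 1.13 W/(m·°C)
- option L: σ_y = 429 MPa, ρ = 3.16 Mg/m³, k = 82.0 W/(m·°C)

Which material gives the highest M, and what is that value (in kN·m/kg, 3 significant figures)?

option L, M = 136 kN·m/kg

Screen on constraints: k ≥ 0.687 W/(m·K). Survivors: option C, option Y, option P, option L.
Convert each candidate to consistent units, then evaluate M:
  option C: σ_y = 452.0 MPa, ρ = 10240 kg/m³
  option Y: σ_y = 229.0 MPa, ρ = 8640 kg/m³
  option P: σ_y = 42.20 MPa, ρ = 2290 kg/m³
  option L: σ_y = 429.0 MPa, ρ = 3160 kg/m³
  option L: M = 136 kN·m/kg
  option C: M = 44.1 kN·m/kg
  option Y: M = 26.5 kN·m/kg
  option P: M = 18.4 kN·m/kg
The maximum is for option L.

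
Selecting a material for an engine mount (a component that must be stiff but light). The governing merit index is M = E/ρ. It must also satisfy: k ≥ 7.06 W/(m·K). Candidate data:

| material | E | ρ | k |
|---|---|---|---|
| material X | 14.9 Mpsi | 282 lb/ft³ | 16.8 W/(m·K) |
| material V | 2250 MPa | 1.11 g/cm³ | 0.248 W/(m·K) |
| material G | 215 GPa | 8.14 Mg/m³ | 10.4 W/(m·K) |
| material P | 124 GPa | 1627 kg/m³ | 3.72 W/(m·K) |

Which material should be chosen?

Screen on constraints: k ≥ 7.06 W/(m·K). Survivors: material X, material G.
Normalizing units and computing the index:
  material X: E = 102.7 GPa, ρ = 4517 kg/m³
  material G: E = 215.0 GPa, ρ = 8140 kg/m³
  material G: M = 26.4 MN·m/kg
  material X: M = 22.7 MN·m/kg
The maximum is for material G.

material G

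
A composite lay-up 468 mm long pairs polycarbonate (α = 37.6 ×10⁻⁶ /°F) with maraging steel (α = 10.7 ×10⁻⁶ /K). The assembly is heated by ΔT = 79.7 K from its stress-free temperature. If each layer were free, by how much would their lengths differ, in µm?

2130 µm

polycarbonate: α = 37.6×10⁻⁶/°F × 9/5 = 67.7×10⁻⁶/K.
Δα = |67.7 − 10.7|×10⁻⁶/K = 57.0×10⁻⁶/K.
ΔL_mismatch = Δα·L·ΔT = 57.0×10⁻⁶ × 468.0 mm × 79.7 K = 2130 µm.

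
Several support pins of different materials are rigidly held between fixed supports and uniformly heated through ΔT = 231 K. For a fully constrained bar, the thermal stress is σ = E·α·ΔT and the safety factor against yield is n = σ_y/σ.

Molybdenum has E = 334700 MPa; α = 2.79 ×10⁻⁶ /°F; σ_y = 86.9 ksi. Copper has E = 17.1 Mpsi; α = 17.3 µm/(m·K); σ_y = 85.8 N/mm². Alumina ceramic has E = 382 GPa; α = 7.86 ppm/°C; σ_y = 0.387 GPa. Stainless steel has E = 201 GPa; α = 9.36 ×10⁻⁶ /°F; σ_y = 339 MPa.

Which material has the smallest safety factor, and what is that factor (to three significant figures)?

copper, n = 0.182

In consistent units (E in GPa, α in ×10⁻⁶/K, σ_y in MPa):
  molybdenum: E = 334.7, α = 5.02, σ_y = 599.2 → σ = 388 MPa, n = 1.54
  copper: E = 117.9, α = 17.3, σ_y = 85.80 → σ = 471 MPa, n = 0.182
  alumina ceramic: E = 382.0, α = 7.86, σ_y = 387.0 → σ = 694 MPa, n = 0.558
  stainless steel: E = 201.0, α = 16.8, σ_y = 339.0 → σ = 782 MPa, n = 0.433
Copper has the lowest safety factor, n = 0.182.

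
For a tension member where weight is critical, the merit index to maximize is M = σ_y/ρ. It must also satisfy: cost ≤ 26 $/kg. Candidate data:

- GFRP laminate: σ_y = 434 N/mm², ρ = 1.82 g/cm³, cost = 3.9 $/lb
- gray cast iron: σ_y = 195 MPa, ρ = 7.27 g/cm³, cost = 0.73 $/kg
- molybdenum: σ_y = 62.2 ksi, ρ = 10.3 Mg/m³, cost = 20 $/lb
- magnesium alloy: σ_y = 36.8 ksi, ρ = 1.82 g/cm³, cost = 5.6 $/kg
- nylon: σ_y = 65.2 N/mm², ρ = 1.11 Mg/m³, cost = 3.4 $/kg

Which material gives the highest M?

GFRP laminate

Screen on constraints: cost ≤ 26 $/kg. Survivors: GFRP laminate, gray cast iron, magnesium alloy, nylon.
In SI units:
  GFRP laminate: σ_y = 434.0 MPa, ρ = 1820 kg/m³
  gray cast iron: σ_y = 195.0 MPa, ρ = 7270 kg/m³
  magnesium alloy: σ_y = 253.7 MPa, ρ = 1820 kg/m³
  nylon: σ_y = 65.20 MPa, ρ = 1110 kg/m³
  GFRP laminate: M = 238 kN·m/kg
  magnesium alloy: M = 139 kN·m/kg
  nylon: M = 58.7 kN·m/kg
  gray cast iron: M = 26.8 kN·m/kg
GFRP laminate ranks first.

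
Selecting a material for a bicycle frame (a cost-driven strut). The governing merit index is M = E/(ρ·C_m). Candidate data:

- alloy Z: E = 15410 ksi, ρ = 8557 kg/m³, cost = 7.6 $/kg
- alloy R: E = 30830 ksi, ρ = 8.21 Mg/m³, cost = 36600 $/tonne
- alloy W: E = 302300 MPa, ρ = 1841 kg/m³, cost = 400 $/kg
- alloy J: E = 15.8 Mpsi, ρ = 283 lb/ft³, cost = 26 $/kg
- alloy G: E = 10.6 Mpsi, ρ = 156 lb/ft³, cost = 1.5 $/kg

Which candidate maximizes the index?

Putting every candidate on a common basis:
  alloy Z: E = 106.2 GPa, ρ = 8557 kg/m³, cost = 7.600 $/kg
  alloy R: E = 212.6 GPa, ρ = 8210 kg/m³, cost = 36.60 $/kg
  alloy W: E = 302.3 GPa, ρ = 1841 kg/m³, cost = 400.0 $/kg
  alloy J: E = 108.9 GPa, ρ = 4533 kg/m³, cost = 26.00 $/kg
  alloy G: E = 73.08 GPa, ρ = 2499 kg/m³, cost = 1.500 $/kg
  alloy G: M = 19.5 MN·m per $
  alloy Z: M = 1.63 MN·m per $
  alloy J: M = 0.924 MN·m per $
  alloy R: M = 0.707 MN·m per $
  alloy W: M = 0.411 MN·m per $
Alloy G has the largest M.

alloy G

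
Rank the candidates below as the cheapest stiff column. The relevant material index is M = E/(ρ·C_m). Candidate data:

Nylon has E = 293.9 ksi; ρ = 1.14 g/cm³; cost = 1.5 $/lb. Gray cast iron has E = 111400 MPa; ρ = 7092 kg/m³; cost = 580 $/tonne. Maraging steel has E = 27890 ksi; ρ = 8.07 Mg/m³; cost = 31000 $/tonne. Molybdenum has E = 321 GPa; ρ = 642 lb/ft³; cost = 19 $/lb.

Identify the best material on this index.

In SI units:
  nylon: E = 2.026 GPa, ρ = 1140 kg/m³, cost = 3.307 $/kg
  gray cast iron: E = 111.4 GPa, ρ = 7092 kg/m³, cost = 0.5800 $/kg
  maraging steel: E = 192.3 GPa, ρ = 8070 kg/m³, cost = 31.00 $/kg
  molybdenum: E = 321.0 GPa, ρ = 10280 kg/m³, cost = 41.89 $/kg
  gray cast iron: M = 27.1 MN·m per $
  maraging steel: M = 0.769 MN·m per $
  molybdenum: M = 0.745 MN·m per $
  nylon: M = 0.538 MN·m per $
Gray cast iron ranks first.

gray cast iron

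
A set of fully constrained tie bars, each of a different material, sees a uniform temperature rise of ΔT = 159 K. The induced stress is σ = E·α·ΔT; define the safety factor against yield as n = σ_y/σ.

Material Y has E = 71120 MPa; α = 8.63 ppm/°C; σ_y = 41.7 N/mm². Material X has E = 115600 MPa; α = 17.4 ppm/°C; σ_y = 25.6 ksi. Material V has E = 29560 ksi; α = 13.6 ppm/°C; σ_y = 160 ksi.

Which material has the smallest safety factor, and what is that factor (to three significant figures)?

material Y, n = 0.427

With everything in SI (GPa, ×10⁻⁶/K, MPa):
  material Y: E = 71.12, α = 8.63, σ_y = 41.70 → σ = 97.6 MPa, n = 0.427
  material X: E = 115.6, α = 17.4, σ_y = 176.5 → σ = 320 MPa, n = 0.552
  material V: E = 203.8, α = 13.6, σ_y = 1103 → σ = 441 MPa, n = 2.50
Smallest n: material Y with n = 0.427.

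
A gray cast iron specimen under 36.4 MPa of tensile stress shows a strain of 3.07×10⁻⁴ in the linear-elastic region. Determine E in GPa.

119 GPa

E = σ/ε = 36.4 MPa / 3.07×10⁻⁴ = 118600 MPa = 119 GPa.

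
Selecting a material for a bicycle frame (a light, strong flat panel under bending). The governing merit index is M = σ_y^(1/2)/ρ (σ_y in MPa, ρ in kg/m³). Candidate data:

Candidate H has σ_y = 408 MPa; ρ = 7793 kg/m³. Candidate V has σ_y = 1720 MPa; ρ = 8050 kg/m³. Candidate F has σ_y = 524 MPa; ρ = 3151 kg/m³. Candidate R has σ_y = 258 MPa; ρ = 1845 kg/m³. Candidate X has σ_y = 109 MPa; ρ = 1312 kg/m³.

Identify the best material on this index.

Computing M directly (units already consistent):
  candidate R: M = 8.71×10⁻³
  candidate X: M = 7.96×10⁻³
  candidate F: M = 7.26×10⁻³
  candidate V: M = 5.15×10⁻³
  candidate H: M = 2.59×10⁻³
The maximum is for candidate R.

candidate R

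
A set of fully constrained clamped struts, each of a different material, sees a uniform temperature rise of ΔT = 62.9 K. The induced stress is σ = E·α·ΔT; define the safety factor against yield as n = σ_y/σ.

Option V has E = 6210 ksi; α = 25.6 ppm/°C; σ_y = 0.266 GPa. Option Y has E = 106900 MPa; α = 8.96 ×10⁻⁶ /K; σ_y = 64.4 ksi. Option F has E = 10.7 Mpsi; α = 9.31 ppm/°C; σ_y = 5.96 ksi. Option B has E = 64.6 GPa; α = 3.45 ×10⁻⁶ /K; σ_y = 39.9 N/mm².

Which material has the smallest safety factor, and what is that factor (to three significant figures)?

option F, n = 0.951

Per material, after unit conversion:
  option V: E = 42.82, α = 25.6, σ_y = 266.0 → σ = 68.9 MPa, n = 3.86
  option Y: E = 106.9, α = 8.96, σ_y = 444.0 → σ = 60.2 MPa, n = 7.37
  option F: E = 73.77, α = 9.31, σ_y = 41.09 → σ = 43.2 MPa, n = 0.951
  option B: E = 64.60, α = 3.45, σ_y = 39.90 → σ = 14.0 MPa, n = 2.85
Option F has the lowest safety factor, n = 0.951.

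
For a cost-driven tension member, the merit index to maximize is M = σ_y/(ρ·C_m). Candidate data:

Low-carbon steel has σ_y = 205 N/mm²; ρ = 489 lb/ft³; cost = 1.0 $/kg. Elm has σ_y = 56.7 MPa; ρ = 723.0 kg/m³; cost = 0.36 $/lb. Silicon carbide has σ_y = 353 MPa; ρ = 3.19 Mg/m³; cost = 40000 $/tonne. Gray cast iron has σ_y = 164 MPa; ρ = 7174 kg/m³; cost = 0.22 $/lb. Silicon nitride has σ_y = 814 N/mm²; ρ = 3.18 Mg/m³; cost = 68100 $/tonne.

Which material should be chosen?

Normalizing units and computing the index:
  low-carbon steel: σ_y = 205.0 MPa, ρ = 7833 kg/m³, cost = 1.000 $/kg
  elm: σ_y = 56.70 MPa, ρ = 723.0 kg/m³, cost = 0.7937 $/kg
  silicon carbide: σ_y = 353.0 MPa, ρ = 3190 kg/m³, cost = 40.00 $/kg
  gray cast iron: σ_y = 164.0 MPa, ρ = 7174 kg/m³, cost = 0.4850 $/kg
  silicon nitride: σ_y = 814.0 MPa, ρ = 3180 kg/m³, cost = 68.10 $/kg
  elm: M = 98.8 kN·m per $
  gray cast iron: M = 47.1 kN·m per $
  low-carbon steel: M = 26.2 kN·m per $
  silicon nitride: M = 3.76 kN·m per $
  silicon carbide: M = 2.77 kN·m per $
Highest index: elm.

elm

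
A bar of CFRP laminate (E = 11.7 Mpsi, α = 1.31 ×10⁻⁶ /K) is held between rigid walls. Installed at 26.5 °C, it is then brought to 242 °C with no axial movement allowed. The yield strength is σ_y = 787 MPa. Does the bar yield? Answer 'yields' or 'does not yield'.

E = 11.7 Mpsi = 80.67 GPa.
ΔT = 215.5 K. Constrained thermal stress σ = E·α·ΔT = 80.67×10³ MPa × 1.31×10⁻⁶ × 215.5 = 22.8 MPa (compressive).
Compare to σ_y = 787 MPa: σ < σ_y, so it does not yield.

does not yield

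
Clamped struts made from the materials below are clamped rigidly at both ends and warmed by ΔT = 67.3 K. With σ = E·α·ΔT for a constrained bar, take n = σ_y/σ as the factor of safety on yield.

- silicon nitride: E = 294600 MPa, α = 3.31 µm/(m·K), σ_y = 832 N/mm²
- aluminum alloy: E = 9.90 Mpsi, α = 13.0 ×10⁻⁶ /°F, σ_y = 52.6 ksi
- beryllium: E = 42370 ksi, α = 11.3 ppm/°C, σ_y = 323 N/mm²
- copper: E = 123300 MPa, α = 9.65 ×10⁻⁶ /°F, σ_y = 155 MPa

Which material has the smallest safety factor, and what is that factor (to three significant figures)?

copper, n = 1.08

Converting E to GPa, α to ×10⁻⁶/K, σ_y to MPa, then σ and n for each:
  silicon nitride: E = 294.6, α = 3.31, σ_y = 832.0 → σ = 65.6 MPa, n = 12.7
  aluminum alloy: E = 68.26, α = 23.4, σ_y = 362.7 → σ = 107 MPa, n = 3.37
  beryllium: E = 292.1, α = 11.3, σ_y = 323.0 → σ = 222 MPa, n = 1.45
  copper: E = 123.3, α = 17.4, σ_y = 155.0 → σ = 144 MPa, n = 1.08
Smallest n: copper with n = 1.08.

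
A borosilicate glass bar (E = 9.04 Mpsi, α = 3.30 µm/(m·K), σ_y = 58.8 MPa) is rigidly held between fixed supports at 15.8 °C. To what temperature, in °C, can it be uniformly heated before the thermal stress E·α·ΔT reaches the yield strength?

302 °C

E = 9.04 Mpsi = 62.33 GPa.
E·α·ΔT = 58.80 MPa ⇒ ΔT = 58.80 / (62.33×10³ × 3.30×10⁻⁶) = 285.9 K.
T = 15.8 + 285.9 = 301.7 °C.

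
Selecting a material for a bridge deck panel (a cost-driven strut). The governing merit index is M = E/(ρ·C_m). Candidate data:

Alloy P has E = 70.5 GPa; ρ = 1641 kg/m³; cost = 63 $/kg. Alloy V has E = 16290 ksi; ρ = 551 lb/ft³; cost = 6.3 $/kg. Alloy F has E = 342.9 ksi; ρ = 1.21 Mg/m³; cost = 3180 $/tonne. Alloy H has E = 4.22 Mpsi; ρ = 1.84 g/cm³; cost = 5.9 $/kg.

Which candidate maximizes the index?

After converting to SI:
  alloy P: E = 70.50 GPa, ρ = 1641 kg/m³, cost = 63.00 $/kg
  alloy V: E = 112.3 GPa, ρ = 8826 kg/m³, cost = 6.300 $/kg
  alloy F: E = 2.364 GPa, ρ = 1210 kg/m³, cost = 3.180 $/kg
  alloy H: E = 29.10 GPa, ρ = 1840 kg/m³, cost = 5.900 $/kg
  alloy H: M = 2.68 MN·m per $
  alloy V: M = 2.02 MN·m per $
  alloy P: M = 0.682 MN·m per $
  alloy F: M = 0.614 MN·m per $
The maximum is for alloy H.

alloy H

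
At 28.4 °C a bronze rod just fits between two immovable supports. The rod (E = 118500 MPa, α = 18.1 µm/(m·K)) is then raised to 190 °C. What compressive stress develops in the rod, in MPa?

E = 118500 MPa = 118.5 GPa.
ΔT = 161.6 K. Constrained thermal stress σ = E·α·ΔT = 118.5×10³ MPa × 18.1×10⁻⁶ × 161.6 = 347 MPa (compressive).

347 MPa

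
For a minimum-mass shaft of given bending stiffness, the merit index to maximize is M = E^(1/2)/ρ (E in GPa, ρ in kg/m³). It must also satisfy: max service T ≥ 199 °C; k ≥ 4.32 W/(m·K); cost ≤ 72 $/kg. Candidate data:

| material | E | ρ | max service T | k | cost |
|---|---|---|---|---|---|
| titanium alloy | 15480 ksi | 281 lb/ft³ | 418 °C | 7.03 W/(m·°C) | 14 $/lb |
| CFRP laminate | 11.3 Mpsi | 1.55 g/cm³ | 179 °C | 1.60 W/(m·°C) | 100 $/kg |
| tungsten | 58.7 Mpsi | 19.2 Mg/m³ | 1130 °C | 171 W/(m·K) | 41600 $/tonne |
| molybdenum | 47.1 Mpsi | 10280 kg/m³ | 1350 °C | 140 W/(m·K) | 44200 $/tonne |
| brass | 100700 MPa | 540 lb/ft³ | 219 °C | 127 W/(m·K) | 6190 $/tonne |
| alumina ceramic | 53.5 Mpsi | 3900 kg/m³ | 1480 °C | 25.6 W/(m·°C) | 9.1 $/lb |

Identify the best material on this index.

alumina ceramic

Screen on constraints: max service T ≥ 199 °C; k ≥ 4.32 W/(m·K); cost ≤ 72 $/kg. Survivors: titanium alloy, tungsten, molybdenum, brass, alumina ceramic.
In SI units:
  titanium alloy: E = 106.7 GPa, ρ = 4501 kg/m³
  tungsten: E = 404.7 GPa, ρ = 19200 kg/m³
  molybdenum: E = 324.7 GPa, ρ = 10280 kg/m³
  brass: E = 100.7 GPa, ρ = 8650 kg/m³
  alumina ceramic: E = 368.9 GPa, ρ = 3900 kg/m³
  alumina ceramic: M = 4.92×10⁻³
  titanium alloy: M = 2.30×10⁻³
  molybdenum: M = 1.75×10⁻³
  brass: M = 1.16×10⁻³
  tungsten: M = 1.05×10⁻³
Highest index: alumina ceramic.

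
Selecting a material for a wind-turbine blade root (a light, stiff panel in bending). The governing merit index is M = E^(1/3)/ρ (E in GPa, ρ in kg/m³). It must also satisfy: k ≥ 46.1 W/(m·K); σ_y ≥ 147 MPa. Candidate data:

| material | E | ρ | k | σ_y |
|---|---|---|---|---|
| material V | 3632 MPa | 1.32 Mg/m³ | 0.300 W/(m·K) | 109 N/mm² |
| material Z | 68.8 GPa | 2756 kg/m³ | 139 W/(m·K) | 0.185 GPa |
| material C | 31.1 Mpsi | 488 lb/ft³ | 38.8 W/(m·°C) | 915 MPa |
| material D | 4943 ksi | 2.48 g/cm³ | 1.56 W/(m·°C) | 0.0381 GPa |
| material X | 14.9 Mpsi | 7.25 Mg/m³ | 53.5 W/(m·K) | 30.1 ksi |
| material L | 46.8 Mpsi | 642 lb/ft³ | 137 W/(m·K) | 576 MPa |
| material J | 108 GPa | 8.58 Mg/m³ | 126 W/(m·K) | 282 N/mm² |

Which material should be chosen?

Screen on constraints: k ≥ 46.1 W/(m·K); σ_y ≥ 147 MPa. Survivors: material Z, material X, material L, material J.
Convert each candidate to consistent units, then evaluate M:
  material Z: E = 68.80 GPa, ρ = 2756 kg/m³
  material X: E = 102.7 GPa, ρ = 7250 kg/m³
  material L: E = 322.7 GPa, ρ = 10280 kg/m³
  material J: E = 108.0 GPa, ρ = 8580 kg/m³
  material Z: M = 1.49×10⁻³
  material L: M = 0.667×10⁻³
  material X: M = 0.646×10⁻³
  material J: M = 0.555×10⁻³
The maximum is for material Z.

material Z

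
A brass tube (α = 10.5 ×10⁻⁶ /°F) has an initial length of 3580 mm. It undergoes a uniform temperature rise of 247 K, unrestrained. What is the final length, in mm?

3596.7 mm

Convert α: 10.5×10⁻⁶/°F × (9/5) = 18.9×10⁻⁶/K.
ΔL = α·L₀·ΔT = 18.9×10⁻⁶ × 3580 mm × 247.0 K = 16.7 mm.
L = L₀ + ΔL = 3580 + 16.7 = 3596.7 mm.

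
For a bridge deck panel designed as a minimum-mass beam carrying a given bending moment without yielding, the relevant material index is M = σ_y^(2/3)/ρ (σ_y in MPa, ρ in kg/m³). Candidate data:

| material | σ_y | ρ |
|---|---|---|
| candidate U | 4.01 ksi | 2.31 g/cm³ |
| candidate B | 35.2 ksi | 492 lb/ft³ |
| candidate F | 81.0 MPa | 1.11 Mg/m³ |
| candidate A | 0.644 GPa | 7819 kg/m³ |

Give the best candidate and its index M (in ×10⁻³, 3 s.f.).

candidate F, M = 16.9×10⁻³

In SI units:
  candidate U: σ_y = 27.65 MPa, ρ = 2310 kg/m³
  candidate B: σ_y = 242.7 MPa, ρ = 7881 kg/m³
  candidate F: σ_y = 81.00 MPa, ρ = 1110 kg/m³
  candidate A: σ_y = 644.0 MPa, ρ = 7819 kg/m³
  candidate F: M = 16.9×10⁻³
  candidate A: M = 9.54×10⁻³
  candidate B: M = 4.94×10⁻³
  candidate U: M = 3.96×10⁻³
Highest index: candidate F.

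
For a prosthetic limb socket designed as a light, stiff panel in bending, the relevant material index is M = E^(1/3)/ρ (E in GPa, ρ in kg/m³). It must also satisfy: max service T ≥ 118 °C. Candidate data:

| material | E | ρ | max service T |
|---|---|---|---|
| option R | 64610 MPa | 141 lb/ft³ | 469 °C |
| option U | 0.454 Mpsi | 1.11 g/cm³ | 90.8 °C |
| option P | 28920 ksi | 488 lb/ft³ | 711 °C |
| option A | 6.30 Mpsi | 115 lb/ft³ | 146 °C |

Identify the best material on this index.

option A

Screen on constraints: max service T ≥ 118 °C. Survivors: option R, option P, option A.
In SI units:
  option R: E = 64.61 GPa, ρ = 2259 kg/m³
  option P: E = 199.4 GPa, ρ = 7817 kg/m³
  option A: E = 43.44 GPa, ρ = 1842 kg/m³
  option A: M = 1.91×10⁻³
  option R: M = 1.78×10⁻³
  option P: M = 0.747×10⁻³
The maximum is for option A.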